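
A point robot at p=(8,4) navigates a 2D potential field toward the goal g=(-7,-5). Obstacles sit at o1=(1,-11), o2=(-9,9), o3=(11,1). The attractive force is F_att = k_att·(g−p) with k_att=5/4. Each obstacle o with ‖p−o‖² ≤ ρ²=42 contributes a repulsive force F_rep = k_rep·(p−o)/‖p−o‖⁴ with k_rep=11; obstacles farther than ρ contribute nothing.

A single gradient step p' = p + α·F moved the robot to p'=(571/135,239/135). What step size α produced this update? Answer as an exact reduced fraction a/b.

F_att = 5/4·(g−p) = 5/4·(-15,-9) = (-18.7500,-11.2500)
o1: d²=274 > ρ²=42 → inactive
o2: d²=314 > ρ²=42 → inactive
o3: d²=18 ≤ ρ²=42; F_rep = 11·(-3,3)/18² = (-0.1019,0.1019)
F = F_att + ΣF_rep = (-18.8519,-11.1481)
Δp = p'−p = (-3.7704,-2.2296); α = Δx/Fx = (-509/135) / (-509/27) = 1/5
check: Δy/Fy = (-301/135) / (-301/27) = 1/5 ✓

α = 1/5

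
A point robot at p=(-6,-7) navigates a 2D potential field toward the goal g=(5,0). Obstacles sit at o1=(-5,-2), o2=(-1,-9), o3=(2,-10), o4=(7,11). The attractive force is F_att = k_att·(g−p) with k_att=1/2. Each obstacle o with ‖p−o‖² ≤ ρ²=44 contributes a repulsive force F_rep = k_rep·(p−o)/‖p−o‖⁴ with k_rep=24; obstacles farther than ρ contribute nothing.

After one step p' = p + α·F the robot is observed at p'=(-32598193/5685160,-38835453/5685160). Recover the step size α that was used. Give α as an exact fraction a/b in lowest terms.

F_att = 1/2·(g−p) = 1/2·(11,7) = (5.5000,3.5000)
o1: d²=26 ≤ ρ²=44; F_rep = 24·(-1,-5)/26² = (-0.0355,-0.1775)
o2: d²=29 ≤ ρ²=44; F_rep = 24·(-5,2)/29² = (-0.1427,0.0571)
o3: d²=73 > ρ²=44 → inactive
o4: d²=493 > ρ²=44 → inactive
F = F_att + ΣF_rep = (5.3218,3.3796)
Δp = p'−p = (0.2661,0.1690); α = Δx/Fx = (1512767/5685160) / (1512767/284258) = 1/20
check: Δy/Fy = (960667/5685160) / (960667/284258) = 1/20 ✓

α = 1/20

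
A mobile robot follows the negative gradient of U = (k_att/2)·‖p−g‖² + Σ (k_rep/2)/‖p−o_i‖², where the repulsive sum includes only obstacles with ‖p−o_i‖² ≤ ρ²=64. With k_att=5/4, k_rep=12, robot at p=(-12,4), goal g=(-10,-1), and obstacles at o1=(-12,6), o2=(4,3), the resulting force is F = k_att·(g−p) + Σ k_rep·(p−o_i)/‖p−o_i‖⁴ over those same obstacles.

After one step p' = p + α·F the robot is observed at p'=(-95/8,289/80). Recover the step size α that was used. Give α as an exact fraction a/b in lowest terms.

α = 1/20

F_att = 5/4·(g−p) = 5/4·(2,-5) = (2.5000,-6.2500)
o1: d²=4 ≤ ρ²=64; F_rep = 12·(0,-2)/4² = (0.0000,-1.5000)
o2: d²=257 > ρ²=64 → inactive
F = F_att + ΣF_rep = (2.5000,-7.7500)
Δp = p'−p = (0.1250,-0.3875); α = Δx/Fx = (1/8) / (5/2) = 1/20
check: Δy/Fy = (-31/80) / (-31/4) = 1/20 ✓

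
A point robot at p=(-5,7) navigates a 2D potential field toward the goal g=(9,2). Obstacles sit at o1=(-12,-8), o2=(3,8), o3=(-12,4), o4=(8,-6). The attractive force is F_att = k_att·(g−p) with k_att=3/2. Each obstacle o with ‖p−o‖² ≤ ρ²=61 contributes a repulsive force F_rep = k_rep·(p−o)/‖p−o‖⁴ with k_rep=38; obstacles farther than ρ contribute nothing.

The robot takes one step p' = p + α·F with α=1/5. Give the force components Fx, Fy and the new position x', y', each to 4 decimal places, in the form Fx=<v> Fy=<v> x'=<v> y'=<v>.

F_att = 3/2·(g−p) = 3/2·(14,-5) = (21.0000,-7.5000)
o1: d²=274 > ρ²=61 → inactive
o2: d²=65 > ρ²=61 → inactive
o3: d²=58 ≤ ρ²=61; F_rep = 38·(7,3)/58² = (0.0791,0.0339)
o4: d²=338 > ρ²=61 → inactive
F = F_att + ΣF_rep = (21.0791,-7.4661)
p' = p + 1/5·F = (-0.7842,5.5068)

Fx=21.0791 Fy=-7.4661 x'=-0.7842 y'=5.5068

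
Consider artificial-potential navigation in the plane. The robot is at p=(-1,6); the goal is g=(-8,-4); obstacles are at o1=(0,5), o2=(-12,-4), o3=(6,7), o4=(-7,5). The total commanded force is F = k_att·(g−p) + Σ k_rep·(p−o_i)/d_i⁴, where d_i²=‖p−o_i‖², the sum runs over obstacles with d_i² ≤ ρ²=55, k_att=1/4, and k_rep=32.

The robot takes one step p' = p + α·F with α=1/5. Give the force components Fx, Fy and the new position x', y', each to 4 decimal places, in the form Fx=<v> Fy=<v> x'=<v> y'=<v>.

Fx=-9.6994 Fy=5.5106 x'=-2.9399 y'=7.1021

F_att = 1/4·(g−p) = 1/4·(-7,-10) = (-1.7500,-2.5000)
o1: d²=2 ≤ ρ²=55; F_rep = 32·(-1,1)/2² = (-8.0000,8.0000)
o2: d²=221 > ρ²=55 → inactive
o3: d²=50 ≤ ρ²=55; F_rep = 32·(-7,-1)/50² = (-0.0896,-0.0128)
o4: d²=37 ≤ ρ²=55; F_rep = 32·(6,1)/37² = (0.1402,0.0234)
F = F_att + ΣF_rep = (-9.6994,5.5106)
p' = p + 1/5·F = (-2.9399,7.1021)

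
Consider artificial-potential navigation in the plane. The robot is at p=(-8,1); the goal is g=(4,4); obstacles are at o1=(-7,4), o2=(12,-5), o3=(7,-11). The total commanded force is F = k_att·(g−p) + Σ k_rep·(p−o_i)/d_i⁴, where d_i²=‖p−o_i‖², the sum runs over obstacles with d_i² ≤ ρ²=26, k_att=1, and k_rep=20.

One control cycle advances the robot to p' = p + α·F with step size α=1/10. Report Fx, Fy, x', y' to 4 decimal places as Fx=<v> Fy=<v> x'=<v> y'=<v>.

Fx=11.8000 Fy=2.4000 x'=-6.8200 y'=1.2400

F_att = 1·(g−p) = 1·(12,3) = (12.0000,3.0000)
o1: d²=10 ≤ ρ²=26; F_rep = 20·(-1,-3)/10² = (-0.2000,-0.6000)
o2: d²=436 > ρ²=26 → inactive
o3: d²=369 > ρ²=26 → inactive
F = F_att + ΣF_rep = (11.8000,2.4000)
p' = p + 1/10·F = (-6.8200,1.2400)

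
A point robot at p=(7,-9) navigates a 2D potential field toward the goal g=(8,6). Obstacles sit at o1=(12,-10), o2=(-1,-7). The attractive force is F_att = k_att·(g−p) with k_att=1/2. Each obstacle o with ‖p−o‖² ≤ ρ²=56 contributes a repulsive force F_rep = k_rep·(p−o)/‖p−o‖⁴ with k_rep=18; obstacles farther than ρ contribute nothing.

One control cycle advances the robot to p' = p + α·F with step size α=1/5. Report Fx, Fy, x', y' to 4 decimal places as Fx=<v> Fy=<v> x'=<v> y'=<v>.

Fx=0.3669 Fy=7.5266 x'=7.0734 y'=-7.4947

F_att = 1/2·(g−p) = 1/2·(1,15) = (0.5000,7.5000)
o1: d²=26 ≤ ρ²=56; F_rep = 18·(-5,1)/26² = (-0.1331,0.0266)
o2: d²=68 > ρ²=56 → inactive
F = F_att + ΣF_rep = (0.3669,7.5266)
p' = p + 1/5·F = (7.0734,-7.4947)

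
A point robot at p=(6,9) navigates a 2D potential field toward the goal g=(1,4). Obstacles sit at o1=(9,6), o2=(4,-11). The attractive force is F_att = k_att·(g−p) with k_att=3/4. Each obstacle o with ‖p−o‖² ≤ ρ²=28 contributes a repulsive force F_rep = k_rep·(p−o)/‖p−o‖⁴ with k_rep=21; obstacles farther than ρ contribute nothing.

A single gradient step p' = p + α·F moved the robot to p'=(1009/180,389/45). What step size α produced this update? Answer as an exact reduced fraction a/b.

α = 1/10

F_att = 3/4·(g−p) = 3/4·(-5,-5) = (-3.7500,-3.7500)
o1: d²=18 ≤ ρ²=28; F_rep = 21·(-3,3)/18² = (-0.1944,0.1944)
o2: d²=404 > ρ²=28 → inactive
F = F_att + ΣF_rep = (-3.9444,-3.5556)
Δp = p'−p = (-0.3944,-0.3556); α = Δx/Fx = (-71/180) / (-71/18) = 1/10
check: Δy/Fy = (-16/45) / (-32/9) = 1/10 ✓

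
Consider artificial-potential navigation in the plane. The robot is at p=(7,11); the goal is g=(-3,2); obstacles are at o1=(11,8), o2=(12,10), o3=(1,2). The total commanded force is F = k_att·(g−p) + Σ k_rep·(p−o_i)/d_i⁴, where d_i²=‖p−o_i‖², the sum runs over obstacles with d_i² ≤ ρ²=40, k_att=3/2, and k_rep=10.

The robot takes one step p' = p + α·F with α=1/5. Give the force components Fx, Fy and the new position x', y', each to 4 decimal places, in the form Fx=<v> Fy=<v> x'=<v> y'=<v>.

Fx=-15.1380 Fy=-13.4372 x'=3.9724 y'=8.3126

F_att = 3/2·(g−p) = 3/2·(-10,-9) = (-15.0000,-13.5000)
o1: d²=25 ≤ ρ²=40; F_rep = 10·(-4,3)/25² = (-0.0640,0.0480)
o2: d²=26 ≤ ρ²=40; F_rep = 10·(-5,1)/26² = (-0.0740,0.0148)
o3: d²=117 > ρ²=40 → inactive
F = F_att + ΣF_rep = (-15.1380,-13.4372)
p' = p + 1/5·F = (3.9724,8.3126)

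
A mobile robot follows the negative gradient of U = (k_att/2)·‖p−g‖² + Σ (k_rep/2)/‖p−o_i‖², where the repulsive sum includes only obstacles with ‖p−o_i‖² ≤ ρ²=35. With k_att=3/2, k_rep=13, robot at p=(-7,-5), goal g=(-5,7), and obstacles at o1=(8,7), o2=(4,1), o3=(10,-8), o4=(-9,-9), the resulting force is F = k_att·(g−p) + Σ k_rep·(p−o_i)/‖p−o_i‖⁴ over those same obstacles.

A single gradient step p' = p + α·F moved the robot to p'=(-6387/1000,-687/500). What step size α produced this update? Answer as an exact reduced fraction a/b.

F_att = 3/2·(g−p) = 3/2·(2,12) = (3.0000,18.0000)
o1: d²=369 > ρ²=35 → inactive
o2: d²=157 > ρ²=35 → inactive
o3: d²=298 > ρ²=35 → inactive
o4: d²=20 ≤ ρ²=35; F_rep = 13·(2,4)/20² = (0.0650,0.1300)
F = F_att + ΣF_rep = (3.0650,18.1300)
Δp = p'−p = (0.6130,3.6260); α = Δx/Fx = (613/1000) / (613/200) = 1/5
check: Δy/Fy = (1813/500) / (1813/100) = 1/5 ✓

α = 1/5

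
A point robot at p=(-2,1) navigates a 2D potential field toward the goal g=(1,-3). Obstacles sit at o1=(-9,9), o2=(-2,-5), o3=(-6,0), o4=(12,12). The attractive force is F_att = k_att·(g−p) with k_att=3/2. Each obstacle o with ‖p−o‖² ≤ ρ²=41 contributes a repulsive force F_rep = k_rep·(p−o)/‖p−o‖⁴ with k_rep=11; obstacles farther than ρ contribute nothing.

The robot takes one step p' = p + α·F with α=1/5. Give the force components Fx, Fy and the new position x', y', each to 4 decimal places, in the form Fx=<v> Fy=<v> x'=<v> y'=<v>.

F_att = 3/2·(g−p) = 3/2·(3,-4) = (4.5000,-6.0000)
o1: d²=113 > ρ²=41 → inactive
o2: d²=36 ≤ ρ²=41; F_rep = 11·(0,6)/36² = (0.0000,0.0509)
o3: d²=17 ≤ ρ²=41; F_rep = 11·(4,1)/17² = (0.1522,0.0381)
o4: d²=317 > ρ²=41 → inactive
F = F_att + ΣF_rep = (4.6522,-5.9110)
p' = p + 1/5·F = (-1.0696,-0.1822)

Fx=4.6522 Fy=-5.9110 x'=-1.0696 y'=-0.1822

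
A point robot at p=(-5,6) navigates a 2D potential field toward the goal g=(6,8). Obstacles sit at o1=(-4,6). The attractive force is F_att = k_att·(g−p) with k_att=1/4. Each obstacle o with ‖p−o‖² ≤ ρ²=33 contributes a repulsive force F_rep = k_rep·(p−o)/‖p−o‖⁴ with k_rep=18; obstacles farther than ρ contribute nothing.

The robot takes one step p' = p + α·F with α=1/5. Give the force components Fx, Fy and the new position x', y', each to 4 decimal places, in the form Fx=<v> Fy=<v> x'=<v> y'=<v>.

F_att = 1/4·(g−p) = 1/4·(11,2) = (2.7500,0.5000)
o1: d²=1 ≤ ρ²=33; F_rep = 18·(-1,0)/1² = (-18.0000,0.0000)
F = F_att + ΣF_rep = (-15.2500,0.5000)
p' = p + 1/5·F = (-8.0500,6.1000)

Fx=-15.2500 Fy=0.5000 x'=-8.0500 y'=6.1000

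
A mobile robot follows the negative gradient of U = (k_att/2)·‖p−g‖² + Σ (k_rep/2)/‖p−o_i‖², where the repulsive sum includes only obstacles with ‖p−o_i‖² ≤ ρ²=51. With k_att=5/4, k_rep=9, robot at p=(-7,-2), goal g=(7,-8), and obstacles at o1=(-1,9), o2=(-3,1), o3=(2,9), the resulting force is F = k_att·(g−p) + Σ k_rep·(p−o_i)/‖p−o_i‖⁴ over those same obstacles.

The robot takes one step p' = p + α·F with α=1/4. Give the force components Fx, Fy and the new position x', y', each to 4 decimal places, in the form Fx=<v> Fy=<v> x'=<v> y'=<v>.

F_att = 5/4·(g−p) = 5/4·(14,-6) = (17.5000,-7.5000)
o1: d²=157 > ρ²=51 → inactive
o2: d²=25 ≤ ρ²=51; F_rep = 9·(-4,-3)/25² = (-0.0576,-0.0432)
o3: d²=202 > ρ²=51 → inactive
F = F_att + ΣF_rep = (17.4424,-7.5432)
p' = p + 1/4·F = (-2.6394,-3.8858)

Fx=17.4424 Fy=-7.5432 x'=-2.6394 y'=-3.8858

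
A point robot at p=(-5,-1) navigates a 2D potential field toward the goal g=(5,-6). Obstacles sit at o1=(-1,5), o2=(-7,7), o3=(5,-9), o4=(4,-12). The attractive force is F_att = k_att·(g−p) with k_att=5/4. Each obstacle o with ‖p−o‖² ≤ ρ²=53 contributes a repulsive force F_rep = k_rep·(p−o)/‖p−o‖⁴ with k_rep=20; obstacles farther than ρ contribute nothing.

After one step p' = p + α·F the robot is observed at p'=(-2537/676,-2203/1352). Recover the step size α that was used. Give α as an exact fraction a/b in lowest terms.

α = 1/10

F_att = 5/4·(g−p) = 5/4·(10,-5) = (12.5000,-6.2500)
o1: d²=52 ≤ ρ²=53; F_rep = 20·(-4,-6)/52² = (-0.0296,-0.0444)
o2: d²=68 > ρ²=53 → inactive
o3: d²=164 > ρ²=53 → inactive
o4: d²=202 > ρ²=53 → inactive
F = F_att + ΣF_rep = (12.4704,-6.2944)
Δp = p'−p = (1.2470,-0.6294); α = Δx/Fx = (843/676) / (4215/338) = 1/10
check: Δy/Fy = (-851/1352) / (-4255/676) = 1/10 ✓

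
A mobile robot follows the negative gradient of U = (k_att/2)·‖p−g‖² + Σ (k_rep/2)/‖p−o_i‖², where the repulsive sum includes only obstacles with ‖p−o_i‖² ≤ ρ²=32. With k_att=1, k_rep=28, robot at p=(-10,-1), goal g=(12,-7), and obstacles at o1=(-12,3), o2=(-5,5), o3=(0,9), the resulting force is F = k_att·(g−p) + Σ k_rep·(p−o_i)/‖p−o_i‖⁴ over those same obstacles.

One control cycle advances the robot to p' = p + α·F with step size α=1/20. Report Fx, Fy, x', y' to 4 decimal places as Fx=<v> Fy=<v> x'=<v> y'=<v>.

Fx=22.1400 Fy=-6.2800 x'=-8.8930 y'=-1.3140

F_att = 1·(g−p) = 1·(22,-6) = (22.0000,-6.0000)
o1: d²=20 ≤ ρ²=32; F_rep = 28·(2,-4)/20² = (0.1400,-0.2800)
o2: d²=61 > ρ²=32 → inactive
o3: d²=200 > ρ²=32 → inactive
F = F_att + ΣF_rep = (22.1400,-6.2800)
p' = p + 1/20·F = (-8.8930,-1.3140)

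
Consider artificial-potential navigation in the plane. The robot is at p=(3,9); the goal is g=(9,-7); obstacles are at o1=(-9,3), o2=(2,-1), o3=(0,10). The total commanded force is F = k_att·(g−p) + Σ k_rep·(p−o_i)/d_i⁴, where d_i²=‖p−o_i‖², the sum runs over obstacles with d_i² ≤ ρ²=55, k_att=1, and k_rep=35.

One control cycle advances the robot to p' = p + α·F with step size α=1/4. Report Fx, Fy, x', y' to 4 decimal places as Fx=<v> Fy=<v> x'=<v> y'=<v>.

F_att = 1·(g−p) = 1·(6,-16) = (6.0000,-16.0000)
o1: d²=180 > ρ²=55 → inactive
o2: d²=101 > ρ²=55 → inactive
o3: d²=10 ≤ ρ²=55; F_rep = 35·(3,-1)/10² = (1.0500,-0.3500)
F = F_att + ΣF_rep = (7.0500,-16.3500)
p' = p + 1/4·F = (4.7625,4.9125)

Fx=7.0500 Fy=-16.3500 x'=4.7625 y'=4.9125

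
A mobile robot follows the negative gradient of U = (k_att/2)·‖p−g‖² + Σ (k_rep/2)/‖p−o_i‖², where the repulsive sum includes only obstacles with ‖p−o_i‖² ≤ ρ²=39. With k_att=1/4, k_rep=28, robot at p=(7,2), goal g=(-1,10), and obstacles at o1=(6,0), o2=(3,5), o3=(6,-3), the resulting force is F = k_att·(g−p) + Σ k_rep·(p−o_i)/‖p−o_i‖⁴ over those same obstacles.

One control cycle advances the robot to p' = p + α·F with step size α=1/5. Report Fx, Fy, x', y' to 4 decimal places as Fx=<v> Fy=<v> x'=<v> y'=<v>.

Fx=-0.6594 Fy=4.3127 x'=6.8681 y'=2.8625

F_att = 1/4·(g−p) = 1/4·(-8,8) = (-2.0000,2.0000)
o1: d²=5 ≤ ρ²=39; F_rep = 28·(1,2)/5² = (1.1200,2.2400)
o2: d²=25 ≤ ρ²=39; F_rep = 28·(4,-3)/25² = (0.1792,-0.1344)
o3: d²=26 ≤ ρ²=39; F_rep = 28·(1,5)/26² = (0.0414,0.2071)
F = F_att + ΣF_rep = (-0.6594,4.3127)
p' = p + 1/5·F = (6.8681,2.8625)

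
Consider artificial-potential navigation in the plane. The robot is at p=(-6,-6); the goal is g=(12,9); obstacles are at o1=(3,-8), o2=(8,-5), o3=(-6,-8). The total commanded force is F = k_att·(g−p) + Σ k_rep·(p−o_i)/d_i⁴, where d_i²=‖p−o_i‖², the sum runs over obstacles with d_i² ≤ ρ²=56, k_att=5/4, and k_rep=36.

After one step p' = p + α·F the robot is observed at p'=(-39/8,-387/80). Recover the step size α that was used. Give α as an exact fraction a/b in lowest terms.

α = 1/20

F_att = 5/4·(g−p) = 5/4·(18,15) = (22.5000,18.7500)
o1: d²=85 > ρ²=56 → inactive
o2: d²=197 > ρ²=56 → inactive
o3: d²=4 ≤ ρ²=56; F_rep = 36·(0,2)/4² = (0.0000,4.5000)
F = F_att + ΣF_rep = (22.5000,23.2500)
Δp = p'−p = (1.1250,1.1625); α = Δx/Fx = (9/8) / (45/2) = 1/20
check: Δy/Fy = (93/80) / (93/4) = 1/20 ✓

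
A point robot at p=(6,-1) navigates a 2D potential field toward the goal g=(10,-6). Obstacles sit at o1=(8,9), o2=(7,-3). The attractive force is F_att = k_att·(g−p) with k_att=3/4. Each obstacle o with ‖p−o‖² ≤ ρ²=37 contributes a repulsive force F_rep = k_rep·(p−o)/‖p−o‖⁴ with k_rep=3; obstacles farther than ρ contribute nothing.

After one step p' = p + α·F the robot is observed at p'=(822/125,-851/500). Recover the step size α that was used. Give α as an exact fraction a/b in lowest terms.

α = 1/5

F_att = 3/4·(g−p) = 3/4·(4,-5) = (3.0000,-3.7500)
o1: d²=104 > ρ²=37 → inactive
o2: d²=5 ≤ ρ²=37; F_rep = 3·(-1,2)/5² = (-0.1200,0.2400)
F = F_att + ΣF_rep = (2.8800,-3.5100)
Δp = p'−p = (0.5760,-0.7020); α = Δx/Fx = (72/125) / (72/25) = 1/5
check: Δy/Fy = (-351/500) / (-351/100) = 1/5 ✓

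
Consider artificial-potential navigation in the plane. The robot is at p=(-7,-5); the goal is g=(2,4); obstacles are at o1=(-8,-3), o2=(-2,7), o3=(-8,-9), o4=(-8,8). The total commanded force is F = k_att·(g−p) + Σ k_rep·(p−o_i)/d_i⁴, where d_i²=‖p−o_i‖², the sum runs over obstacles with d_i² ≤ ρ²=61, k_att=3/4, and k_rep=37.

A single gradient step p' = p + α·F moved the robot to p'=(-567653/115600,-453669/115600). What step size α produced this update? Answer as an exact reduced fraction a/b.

α = 1/4

F_att = 3/4·(g−p) = 3/4·(9,9) = (6.7500,6.7500)
o1: d²=5 ≤ ρ²=61; F_rep = 37·(1,-2)/5² = (1.4800,-2.9600)
o2: d²=169 > ρ²=61 → inactive
o3: d²=17 ≤ ρ²=61; F_rep = 37·(1,4)/17² = (0.1280,0.5121)
o4: d²=170 > ρ²=61 → inactive
F = F_att + ΣF_rep = (8.3580,4.3021)
Δp = p'−p = (2.0895,1.0755); α = Δx/Fx = (241547/115600) / (241547/28900) = 1/4
check: Δy/Fy = (124331/115600) / (124331/28900) = 1/4 ✓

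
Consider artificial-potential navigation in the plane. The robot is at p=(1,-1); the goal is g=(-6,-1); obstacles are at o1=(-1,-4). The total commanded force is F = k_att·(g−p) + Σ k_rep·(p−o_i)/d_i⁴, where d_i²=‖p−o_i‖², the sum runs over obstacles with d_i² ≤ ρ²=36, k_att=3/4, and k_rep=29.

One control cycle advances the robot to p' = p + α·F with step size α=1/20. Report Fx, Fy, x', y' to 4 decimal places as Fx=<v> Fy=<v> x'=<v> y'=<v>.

Fx=-4.9068 Fy=0.5148 x'=0.7547 y'=-0.9743

F_att = 3/4·(g−p) = 3/4·(-7,0) = (-5.2500,0.0000)
o1: d²=13 ≤ ρ²=36; F_rep = 29·(2,3)/13² = (0.3432,0.5148)
F = F_att + ΣF_rep = (-4.9068,0.5148)
p' = p + 1/20·F = (0.7547,-0.9743)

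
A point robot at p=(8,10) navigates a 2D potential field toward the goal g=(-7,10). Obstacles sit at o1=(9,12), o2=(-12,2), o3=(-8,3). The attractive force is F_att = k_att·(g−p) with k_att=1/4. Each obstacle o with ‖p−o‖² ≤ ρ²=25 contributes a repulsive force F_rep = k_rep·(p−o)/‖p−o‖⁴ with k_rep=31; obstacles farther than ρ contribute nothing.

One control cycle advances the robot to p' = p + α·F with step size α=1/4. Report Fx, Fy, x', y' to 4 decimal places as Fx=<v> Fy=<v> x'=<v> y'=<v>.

Fx=-4.9900 Fy=-2.4800 x'=6.7525 y'=9.3800

F_att = 1/4·(g−p) = 1/4·(-15,0) = (-3.7500,0.0000)
o1: d²=5 ≤ ρ²=25; F_rep = 31·(-1,-2)/5² = (-1.2400,-2.4800)
o2: d²=464 > ρ²=25 → inactive
o3: d²=305 > ρ²=25 → inactive
F = F_att + ΣF_rep = (-4.9900,-2.4800)
p' = p + 1/4·F = (6.7525,9.3800)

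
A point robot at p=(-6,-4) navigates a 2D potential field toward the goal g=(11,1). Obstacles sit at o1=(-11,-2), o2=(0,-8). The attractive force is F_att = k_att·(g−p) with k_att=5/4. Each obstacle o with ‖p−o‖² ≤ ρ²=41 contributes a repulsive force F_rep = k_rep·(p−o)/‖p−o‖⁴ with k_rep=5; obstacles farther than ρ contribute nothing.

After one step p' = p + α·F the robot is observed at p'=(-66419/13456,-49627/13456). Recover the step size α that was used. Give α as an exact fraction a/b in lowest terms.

F_att = 5/4·(g−p) = 5/4·(17,5) = (21.2500,6.2500)
o1: d²=29 ≤ ρ²=41; F_rep = 5·(5,-2)/29² = (0.0297,-0.0119)
o2: d²=52 > ρ²=41 → inactive
F = F_att + ΣF_rep = (21.2797,6.2381)
Δp = p'−p = (1.0640,0.3119); α = Δx/Fx = (14317/13456) / (71585/3364) = 1/20
check: Δy/Fy = (4197/13456) / (20985/3364) = 1/20 ✓

α = 1/20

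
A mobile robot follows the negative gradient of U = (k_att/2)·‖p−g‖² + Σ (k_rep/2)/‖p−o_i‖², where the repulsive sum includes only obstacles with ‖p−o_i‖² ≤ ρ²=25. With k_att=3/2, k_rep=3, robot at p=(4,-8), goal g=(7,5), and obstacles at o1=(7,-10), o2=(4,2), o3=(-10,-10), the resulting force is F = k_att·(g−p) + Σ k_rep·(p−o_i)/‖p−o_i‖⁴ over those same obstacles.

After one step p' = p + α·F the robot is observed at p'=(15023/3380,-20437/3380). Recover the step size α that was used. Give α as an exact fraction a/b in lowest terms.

α = 1/10

F_att = 3/2·(g−p) = 3/2·(3,13) = (4.5000,19.5000)
o1: d²=13 ≤ ρ²=25; F_rep = 3·(-3,2)/13² = (-0.0533,0.0355)
o2: d²=100 > ρ²=25 → inactive
o3: d²=200 > ρ²=25 → inactive
F = F_att + ΣF_rep = (4.4467,19.5355)
Δp = p'−p = (0.4447,1.9536); α = Δx/Fx = (1503/3380) / (1503/338) = 1/10
check: Δy/Fy = (6603/3380) / (6603/338) = 1/10 ✓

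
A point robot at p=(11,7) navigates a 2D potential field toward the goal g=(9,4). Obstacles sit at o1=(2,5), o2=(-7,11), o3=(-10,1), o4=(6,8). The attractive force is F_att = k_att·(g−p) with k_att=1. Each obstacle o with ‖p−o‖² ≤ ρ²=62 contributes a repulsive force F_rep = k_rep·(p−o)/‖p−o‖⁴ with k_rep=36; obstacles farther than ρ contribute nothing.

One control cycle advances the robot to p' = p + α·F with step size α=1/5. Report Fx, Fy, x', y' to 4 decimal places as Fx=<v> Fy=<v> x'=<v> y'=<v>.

F_att = 1·(g−p) = 1·(-2,-3) = (-2.0000,-3.0000)
o1: d²=85 > ρ²=62 → inactive
o2: d²=340 > ρ²=62 → inactive
o3: d²=477 > ρ²=62 → inactive
o4: d²=26 ≤ ρ²=62; F_rep = 36·(5,-1)/26² = (0.2663,-0.0533)
F = F_att + ΣF_rep = (-1.7337,-3.0533)
p' = p + 1/5·F = (10.6533,6.3893)

Fx=-1.7337 Fy=-3.0533 x'=10.6533 y'=6.3893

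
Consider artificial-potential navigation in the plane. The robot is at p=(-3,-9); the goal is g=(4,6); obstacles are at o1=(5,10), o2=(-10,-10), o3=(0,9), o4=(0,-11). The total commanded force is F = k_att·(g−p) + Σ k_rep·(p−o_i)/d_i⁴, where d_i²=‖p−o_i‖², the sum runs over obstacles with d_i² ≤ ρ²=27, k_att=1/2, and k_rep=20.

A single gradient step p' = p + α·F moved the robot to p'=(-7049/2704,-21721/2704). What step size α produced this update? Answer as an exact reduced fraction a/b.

α = 1/8

F_att = 1/2·(g−p) = 1/2·(7,15) = (3.5000,7.5000)
o1: d²=425 > ρ²=27 → inactive
o2: d²=50 > ρ²=27 → inactive
o3: d²=333 > ρ²=27 → inactive
o4: d²=13 ≤ ρ²=27; F_rep = 20·(-3,2)/13² = (-0.3550,0.2367)
F = F_att + ΣF_rep = (3.1450,7.7367)
Δp = p'−p = (0.3931,0.9671); α = Δx/Fx = (1063/2704) / (1063/338) = 1/8
check: Δy/Fy = (2615/2704) / (2615/338) = 1/8 ✓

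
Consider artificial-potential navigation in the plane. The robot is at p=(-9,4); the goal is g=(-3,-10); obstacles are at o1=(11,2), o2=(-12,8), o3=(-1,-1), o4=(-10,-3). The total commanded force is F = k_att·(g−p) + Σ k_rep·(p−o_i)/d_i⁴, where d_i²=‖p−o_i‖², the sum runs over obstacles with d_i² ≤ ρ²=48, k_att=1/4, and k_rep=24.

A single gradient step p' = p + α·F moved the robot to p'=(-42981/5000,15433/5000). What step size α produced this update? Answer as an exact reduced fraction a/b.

F_att = 1/4·(g−p) = 1/4·(6,-14) = (1.5000,-3.5000)
o1: d²=404 > ρ²=48 → inactive
o2: d²=25 ≤ ρ²=48; F_rep = 24·(3,-4)/25² = (0.1152,-0.1536)
o3: d²=89 > ρ²=48 → inactive
o4: d²=50 > ρ²=48 → inactive
F = F_att + ΣF_rep = (1.6152,-3.6536)
Δp = p'−p = (0.4038,-0.9134); α = Δx/Fx = (2019/5000) / (2019/1250) = 1/4
check: Δy/Fy = (-4567/5000) / (-4567/1250) = 1/4 ✓

α = 1/4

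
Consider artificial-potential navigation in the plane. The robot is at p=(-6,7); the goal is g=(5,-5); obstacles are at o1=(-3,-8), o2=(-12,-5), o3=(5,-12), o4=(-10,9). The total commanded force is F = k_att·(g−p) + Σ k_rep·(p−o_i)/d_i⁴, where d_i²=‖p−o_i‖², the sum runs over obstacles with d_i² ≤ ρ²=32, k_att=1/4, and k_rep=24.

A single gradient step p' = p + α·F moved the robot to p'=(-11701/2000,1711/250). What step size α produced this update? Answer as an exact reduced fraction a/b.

α = 1/20

F_att = 1/4·(g−p) = 1/4·(11,-12) = (2.7500,-3.0000)
o1: d²=234 > ρ²=32 → inactive
o2: d²=180 > ρ²=32 → inactive
o3: d²=482 > ρ²=32 → inactive
o4: d²=20 ≤ ρ²=32; F_rep = 24·(4,-2)/20² = (0.2400,-0.1200)
F = F_att + ΣF_rep = (2.9900,-3.1200)
Δp = p'−p = (0.1495,-0.1560); α = Δx/Fx = (299/2000) / (299/100) = 1/20
check: Δy/Fy = (-39/250) / (-78/25) = 1/20 ✓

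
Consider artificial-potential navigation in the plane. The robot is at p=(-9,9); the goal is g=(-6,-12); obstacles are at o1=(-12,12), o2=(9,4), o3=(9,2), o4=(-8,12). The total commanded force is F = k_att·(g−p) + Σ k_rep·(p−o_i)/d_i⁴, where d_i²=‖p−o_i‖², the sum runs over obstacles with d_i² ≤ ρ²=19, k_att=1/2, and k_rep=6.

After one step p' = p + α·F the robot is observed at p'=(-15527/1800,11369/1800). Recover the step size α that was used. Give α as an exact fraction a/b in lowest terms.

α = 1/4

F_att = 1/2·(g−p) = 1/2·(3,-21) = (1.5000,-10.5000)
o1: d²=18 ≤ ρ²=19; F_rep = 6·(3,-3)/18² = (0.0556,-0.0556)
o2: d²=349 > ρ²=19 → inactive
o3: d²=373 > ρ²=19 → inactive
o4: d²=10 ≤ ρ²=19; F_rep = 6·(-1,-3)/10² = (-0.0600,-0.1800)
F = F_att + ΣF_rep = (1.4956,-10.7356)
Δp = p'−p = (0.3739,-2.6839); α = Δx/Fx = (673/1800) / (673/450) = 1/4
check: Δy/Fy = (-4831/1800) / (-4831/450) = 1/4 ✓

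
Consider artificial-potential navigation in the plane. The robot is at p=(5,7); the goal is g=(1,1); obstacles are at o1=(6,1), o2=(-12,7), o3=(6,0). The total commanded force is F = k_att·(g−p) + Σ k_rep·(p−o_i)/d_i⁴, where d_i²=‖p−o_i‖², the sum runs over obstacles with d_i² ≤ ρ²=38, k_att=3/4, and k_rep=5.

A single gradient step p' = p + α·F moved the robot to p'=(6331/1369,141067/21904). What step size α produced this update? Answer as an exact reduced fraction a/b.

α = 1/8

F_att = 3/4·(g−p) = 3/4·(-4,-6) = (-3.0000,-4.5000)
o1: d²=37 ≤ ρ²=38; F_rep = 5·(-1,6)/37² = (-0.0037,0.0219)
o2: d²=289 > ρ²=38 → inactive
o3: d²=50 > ρ²=38 → inactive
F = F_att + ΣF_rep = (-3.0037,-4.4781)
Δp = p'−p = (-0.3755,-0.5598); α = Δx/Fx = (-514/1369) / (-4112/1369) = 1/8
check: Δy/Fy = (-12261/21904) / (-12261/2738) = 1/8 ✓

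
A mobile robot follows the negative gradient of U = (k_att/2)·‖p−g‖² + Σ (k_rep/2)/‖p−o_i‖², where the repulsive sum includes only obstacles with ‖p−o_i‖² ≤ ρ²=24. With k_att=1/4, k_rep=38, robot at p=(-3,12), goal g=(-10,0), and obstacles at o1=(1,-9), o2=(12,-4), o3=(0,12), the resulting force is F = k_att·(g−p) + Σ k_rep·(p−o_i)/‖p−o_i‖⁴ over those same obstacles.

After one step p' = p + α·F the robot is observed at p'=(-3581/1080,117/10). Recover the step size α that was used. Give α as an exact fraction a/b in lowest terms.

α = 1/10

F_att = 1/4·(g−p) = 1/4·(-7,-12) = (-1.7500,-3.0000)
o1: d²=457 > ρ²=24 → inactive
o2: d²=481 > ρ²=24 → inactive
o3: d²=9 ≤ ρ²=24; F_rep = 38·(-3,0)/9² = (-1.4074,0.0000)
F = F_att + ΣF_rep = (-3.1574,-3.0000)
Δp = p'−p = (-0.3157,-0.3000); α = Δx/Fx = (-341/1080) / (-341/108) = 1/10
check: Δy/Fy = (-3/10) / (-3) = 1/10 ✓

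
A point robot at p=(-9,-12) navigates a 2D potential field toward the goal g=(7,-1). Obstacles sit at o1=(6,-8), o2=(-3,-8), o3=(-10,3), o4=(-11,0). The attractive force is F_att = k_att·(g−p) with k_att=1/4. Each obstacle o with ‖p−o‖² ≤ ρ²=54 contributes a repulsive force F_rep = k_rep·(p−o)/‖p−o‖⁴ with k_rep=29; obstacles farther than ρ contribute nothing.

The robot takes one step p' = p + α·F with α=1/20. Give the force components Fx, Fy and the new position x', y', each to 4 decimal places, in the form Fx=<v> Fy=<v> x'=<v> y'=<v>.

Fx=3.9357 Fy=2.7071 x'=-8.8032 y'=-11.8646

F_att = 1/4·(g−p) = 1/4·(16,11) = (4.0000,2.7500)
o1: d²=241 > ρ²=54 → inactive
o2: d²=52 ≤ ρ²=54; F_rep = 29·(-6,-4)/52² = (-0.0643,-0.0429)
o3: d²=226 > ρ²=54 → inactive
o4: d²=148 > ρ²=54 → inactive
F = F_att + ΣF_rep = (3.9357,2.7071)
p' = p + 1/20·F = (-8.8032,-11.8646)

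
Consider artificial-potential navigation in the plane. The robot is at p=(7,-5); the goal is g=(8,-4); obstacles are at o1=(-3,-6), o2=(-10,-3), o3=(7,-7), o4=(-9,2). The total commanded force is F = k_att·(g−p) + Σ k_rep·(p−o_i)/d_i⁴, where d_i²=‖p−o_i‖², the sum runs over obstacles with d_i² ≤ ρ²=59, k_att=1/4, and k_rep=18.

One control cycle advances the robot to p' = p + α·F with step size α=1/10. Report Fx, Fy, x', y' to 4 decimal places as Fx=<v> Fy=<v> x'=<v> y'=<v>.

Fx=0.2500 Fy=2.5000 x'=7.0250 y'=-4.7500

F_att = 1/4·(g−p) = 1/4·(1,1) = (0.2500,0.2500)
o1: d²=101 > ρ²=59 → inactive
o2: d²=293 > ρ²=59 → inactive
o3: d²=4 ≤ ρ²=59; F_rep = 18·(0,2)/4² = (0.0000,2.2500)
o4: d²=305 > ρ²=59 → inactive
F = F_att + ΣF_rep = (0.2500,2.5000)
p' = p + 1/10·F = (7.0250,-4.7500)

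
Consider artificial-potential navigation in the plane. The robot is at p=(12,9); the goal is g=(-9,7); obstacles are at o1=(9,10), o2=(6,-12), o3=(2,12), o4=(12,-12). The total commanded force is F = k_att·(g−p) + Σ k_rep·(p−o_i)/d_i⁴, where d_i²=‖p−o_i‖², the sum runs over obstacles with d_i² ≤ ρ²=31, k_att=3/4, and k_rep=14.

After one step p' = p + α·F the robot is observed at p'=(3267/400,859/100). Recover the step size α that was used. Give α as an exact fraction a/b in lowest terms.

α = 1/4

F_att = 3/4·(g−p) = 3/4·(-21,-2) = (-15.7500,-1.5000)
o1: d²=10 ≤ ρ²=31; F_rep = 14·(3,-1)/10² = (0.4200,-0.1400)
o2: d²=477 > ρ²=31 → inactive
o3: d²=109 > ρ²=31 → inactive
o4: d²=441 > ρ²=31 → inactive
F = F_att + ΣF_rep = (-15.3300,-1.6400)
Δp = p'−p = (-3.8325,-0.4100); α = Δx/Fx = (-1533/400) / (-1533/100) = 1/4
check: Δy/Fy = (-41/100) / (-41/25) = 1/4 ✓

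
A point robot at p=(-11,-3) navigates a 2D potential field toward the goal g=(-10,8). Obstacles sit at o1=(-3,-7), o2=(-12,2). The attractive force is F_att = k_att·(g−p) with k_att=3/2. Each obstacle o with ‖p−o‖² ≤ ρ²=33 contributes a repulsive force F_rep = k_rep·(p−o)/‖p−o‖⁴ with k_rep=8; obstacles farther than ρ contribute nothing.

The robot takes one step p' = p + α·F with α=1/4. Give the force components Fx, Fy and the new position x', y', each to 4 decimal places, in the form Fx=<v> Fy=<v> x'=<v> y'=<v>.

Fx=1.5118 Fy=16.4408 x'=-10.6220 y'=1.1102

F_att = 3/2·(g−p) = 3/2·(1,11) = (1.5000,16.5000)
o1: d²=80 > ρ²=33 → inactive
o2: d²=26 ≤ ρ²=33; F_rep = 8·(1,-5)/26² = (0.0118,-0.0592)
F = F_att + ΣF_rep = (1.5118,16.4408)
p' = p + 1/4·F = (-10.6220,1.1102)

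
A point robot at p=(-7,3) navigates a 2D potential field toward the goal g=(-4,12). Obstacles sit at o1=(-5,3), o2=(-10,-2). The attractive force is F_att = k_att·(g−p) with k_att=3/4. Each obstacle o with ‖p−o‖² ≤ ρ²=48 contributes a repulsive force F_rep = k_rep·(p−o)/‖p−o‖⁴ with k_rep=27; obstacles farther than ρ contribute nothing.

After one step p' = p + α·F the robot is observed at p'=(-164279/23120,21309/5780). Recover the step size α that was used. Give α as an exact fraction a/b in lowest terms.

F_att = 3/4·(g−p) = 3/4·(3,9) = (2.2500,6.7500)
o1: d²=4 ≤ ρ²=48; F_rep = 27·(-2,0)/4² = (-3.3750,0.0000)
o2: d²=34 ≤ ρ²=48; F_rep = 27·(3,5)/34² = (0.0701,0.1168)
F = F_att + ΣF_rep = (-1.0549,6.8668)
Δp = p'−p = (-0.1055,0.6867); α = Δx/Fx = (-2439/23120) / (-2439/2312) = 1/10
check: Δy/Fy = (3969/5780) / (3969/578) = 1/10 ✓

α = 1/10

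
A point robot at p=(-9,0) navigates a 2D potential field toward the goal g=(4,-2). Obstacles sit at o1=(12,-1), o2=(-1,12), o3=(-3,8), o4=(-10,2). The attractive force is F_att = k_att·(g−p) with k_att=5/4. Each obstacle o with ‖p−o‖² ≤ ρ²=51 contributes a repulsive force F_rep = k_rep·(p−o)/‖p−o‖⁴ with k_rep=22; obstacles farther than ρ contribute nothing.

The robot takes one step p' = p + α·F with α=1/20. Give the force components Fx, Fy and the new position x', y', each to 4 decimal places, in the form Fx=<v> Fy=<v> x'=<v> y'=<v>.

F_att = 5/4·(g−p) = 5/4·(13,-2) = (16.2500,-2.5000)
o1: d²=442 > ρ²=51 → inactive
o2: d²=208 > ρ²=51 → inactive
o3: d²=100 > ρ²=51 → inactive
o4: d²=5 ≤ ρ²=51; F_rep = 22·(1,-2)/5² = (0.8800,-1.7600)
F = F_att + ΣF_rep = (17.1300,-4.2600)
p' = p + 1/20·F = (-8.1435,-0.2130)

Fx=17.1300 Fy=-4.2600 x'=-8.1435 y'=-0.2130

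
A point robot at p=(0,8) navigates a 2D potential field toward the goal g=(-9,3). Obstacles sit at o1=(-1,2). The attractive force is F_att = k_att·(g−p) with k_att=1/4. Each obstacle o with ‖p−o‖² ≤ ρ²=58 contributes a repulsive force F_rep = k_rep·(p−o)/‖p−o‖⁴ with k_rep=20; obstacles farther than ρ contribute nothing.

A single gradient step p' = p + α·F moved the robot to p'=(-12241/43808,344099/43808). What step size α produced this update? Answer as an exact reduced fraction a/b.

α = 1/8

F_att = 1/4·(g−p) = 1/4·(-9,-5) = (-2.2500,-1.2500)
o1: d²=37 ≤ ρ²=58; F_rep = 20·(1,6)/37² = (0.0146,0.0877)
F = F_att + ΣF_rep = (-2.2354,-1.1623)
Δp = p'−p = (-0.2794,-0.1453); α = Δx/Fx = (-12241/43808) / (-12241/5476) = 1/8
check: Δy/Fy = (-6365/43808) / (-6365/5476) = 1/8 ✓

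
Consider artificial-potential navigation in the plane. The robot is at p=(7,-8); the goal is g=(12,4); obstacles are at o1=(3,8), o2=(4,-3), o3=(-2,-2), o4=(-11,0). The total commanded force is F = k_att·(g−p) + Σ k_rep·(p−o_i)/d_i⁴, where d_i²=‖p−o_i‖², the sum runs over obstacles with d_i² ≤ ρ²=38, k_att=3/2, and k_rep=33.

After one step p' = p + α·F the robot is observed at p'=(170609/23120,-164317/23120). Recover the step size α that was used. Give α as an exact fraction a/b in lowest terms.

F_att = 3/2·(g−p) = 3/2·(5,12) = (7.5000,18.0000)
o1: d²=272 > ρ²=38 → inactive
o2: d²=34 ≤ ρ²=38; F_rep = 33·(3,-5)/34² = (0.0856,-0.1427)
o3: d²=117 > ρ²=38 → inactive
o4: d²=388 > ρ²=38 → inactive
F = F_att + ΣF_rep = (7.5856,17.8573)
Δp = p'−p = (0.3793,0.8929); α = Δx/Fx = (8769/23120) / (8769/1156) = 1/20
check: Δy/Fy = (20643/23120) / (20643/1156) = 1/20 ✓

α = 1/20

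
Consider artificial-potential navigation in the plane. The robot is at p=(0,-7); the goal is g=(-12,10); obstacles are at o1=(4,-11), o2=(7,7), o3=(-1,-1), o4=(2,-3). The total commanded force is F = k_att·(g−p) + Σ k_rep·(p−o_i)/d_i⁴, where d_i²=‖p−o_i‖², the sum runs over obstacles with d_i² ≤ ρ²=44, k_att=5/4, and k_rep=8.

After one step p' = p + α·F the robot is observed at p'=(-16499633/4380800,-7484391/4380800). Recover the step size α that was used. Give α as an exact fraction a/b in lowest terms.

α = 1/4

F_att = 5/4·(g−p) = 5/4·(-12,17) = (-15.0000,21.2500)
o1: d²=32 ≤ ρ²=44; F_rep = 8·(-4,4)/32² = (-0.0312,0.0312)
o2: d²=245 > ρ²=44 → inactive
o3: d²=37 ≤ ρ²=44; F_rep = 8·(1,-6)/37² = (0.0058,-0.0351)
o4: d²=20 ≤ ρ²=44; F_rep = 8·(-2,-4)/20² = (-0.0400,-0.0800)
F = F_att + ΣF_rep = (-15.0654,21.1662)
Δp = p'−p = (-3.7664,5.2915); α = Δx/Fx = (-16499633/4380800) / (-16499633/1095200) = 1/4
check: Δy/Fy = (23181209/4380800) / (23181209/1095200) = 1/4 ✓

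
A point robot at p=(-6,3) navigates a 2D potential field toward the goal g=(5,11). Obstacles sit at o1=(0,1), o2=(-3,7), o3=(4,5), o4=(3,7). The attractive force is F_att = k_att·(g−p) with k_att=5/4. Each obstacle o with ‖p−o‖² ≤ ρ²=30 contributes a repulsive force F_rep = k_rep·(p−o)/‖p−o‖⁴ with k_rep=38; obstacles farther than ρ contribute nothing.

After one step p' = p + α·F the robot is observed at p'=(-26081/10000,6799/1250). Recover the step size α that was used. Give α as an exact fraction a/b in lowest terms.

F_att = 5/4·(g−p) = 5/4·(11,8) = (13.7500,10.0000)
o1: d²=40 > ρ²=30 → inactive
o2: d²=25 ≤ ρ²=30; F_rep = 38·(-3,-4)/25² = (-0.1824,-0.2432)
o3: d²=104 > ρ²=30 → inactive
o4: d²=97 > ρ²=30 → inactive
F = F_att + ΣF_rep = (13.5676,9.7568)
Δp = p'−p = (3.3919,2.4392); α = Δx/Fx = (33919/10000) / (33919/2500) = 1/4
check: Δy/Fy = (3049/1250) / (6098/625) = 1/4 ✓

α = 1/4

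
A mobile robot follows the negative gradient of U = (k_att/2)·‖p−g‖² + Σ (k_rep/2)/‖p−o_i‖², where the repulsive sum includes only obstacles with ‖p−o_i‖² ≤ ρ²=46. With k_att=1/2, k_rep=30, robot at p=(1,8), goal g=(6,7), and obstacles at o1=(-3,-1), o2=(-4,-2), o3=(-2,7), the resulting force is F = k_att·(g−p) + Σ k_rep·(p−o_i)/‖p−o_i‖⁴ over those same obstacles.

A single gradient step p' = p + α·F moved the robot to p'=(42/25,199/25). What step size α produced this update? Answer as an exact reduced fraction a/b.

α = 1/5

F_att = 1/2·(g−p) = 1/2·(5,-1) = (2.5000,-0.5000)
o1: d²=97 > ρ²=46 → inactive
o2: d²=125 > ρ²=46 → inactive
o3: d²=10 ≤ ρ²=46; F_rep = 30·(3,1)/10² = (0.9000,0.3000)
F = F_att + ΣF_rep = (3.4000,-0.2000)
Δp = p'−p = (0.6800,-0.0400); α = Δx/Fx = (17/25) / (17/5) = 1/5
check: Δy/Fy = (-1/25) / (-1/5) = 1/5 ✓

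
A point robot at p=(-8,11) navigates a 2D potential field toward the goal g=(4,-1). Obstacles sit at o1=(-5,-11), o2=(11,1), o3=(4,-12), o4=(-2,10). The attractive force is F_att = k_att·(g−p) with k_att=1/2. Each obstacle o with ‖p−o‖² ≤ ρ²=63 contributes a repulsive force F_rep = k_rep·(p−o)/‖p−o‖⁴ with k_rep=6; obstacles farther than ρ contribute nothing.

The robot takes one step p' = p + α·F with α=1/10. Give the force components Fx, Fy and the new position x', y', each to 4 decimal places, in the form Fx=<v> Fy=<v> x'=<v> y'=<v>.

Fx=5.9737 Fy=-5.9956 x'=-7.4026 y'=10.4004

F_att = 1/2·(g−p) = 1/2·(12,-12) = (6.0000,-6.0000)
o1: d²=493 > ρ²=63 → inactive
o2: d²=461 > ρ²=63 → inactive
o3: d²=673 > ρ²=63 → inactive
o4: d²=37 ≤ ρ²=63; F_rep = 6·(-6,1)/37² = (-0.0263,0.0044)
F = F_att + ΣF_rep = (5.9737,-5.9956)
p' = p + 1/10·F = (-7.4026,10.4004)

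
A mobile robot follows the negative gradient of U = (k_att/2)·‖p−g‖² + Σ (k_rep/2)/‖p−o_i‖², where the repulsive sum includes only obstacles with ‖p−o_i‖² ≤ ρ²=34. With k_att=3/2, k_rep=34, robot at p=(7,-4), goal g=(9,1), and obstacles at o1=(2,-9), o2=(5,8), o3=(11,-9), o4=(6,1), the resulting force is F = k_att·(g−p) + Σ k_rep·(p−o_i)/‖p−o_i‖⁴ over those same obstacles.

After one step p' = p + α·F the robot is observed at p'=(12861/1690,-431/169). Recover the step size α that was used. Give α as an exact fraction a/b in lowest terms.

F_att = 3/2·(g−p) = 3/2·(2,5) = (3.0000,7.5000)
o1: d²=50 > ρ²=34 → inactive
o2: d²=148 > ρ²=34 → inactive
o3: d²=41 > ρ²=34 → inactive
o4: d²=26 ≤ ρ²=34; F_rep = 34·(1,-5)/26² = (0.0503,-0.2515)
F = F_att + ΣF_rep = (3.0503,7.2485)
Δp = p'−p = (0.6101,1.4497); α = Δx/Fx = (1031/1690) / (1031/338) = 1/5
check: Δy/Fy = (245/169) / (1225/169) = 1/5 ✓

α = 1/5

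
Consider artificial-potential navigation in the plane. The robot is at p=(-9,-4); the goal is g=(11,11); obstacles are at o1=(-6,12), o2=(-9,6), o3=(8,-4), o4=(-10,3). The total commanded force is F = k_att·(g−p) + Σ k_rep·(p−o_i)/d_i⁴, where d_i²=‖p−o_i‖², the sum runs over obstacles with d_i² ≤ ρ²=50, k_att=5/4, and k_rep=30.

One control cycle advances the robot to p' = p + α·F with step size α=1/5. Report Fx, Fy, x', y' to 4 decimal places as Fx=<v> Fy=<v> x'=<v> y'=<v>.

F_att = 5/4·(g−p) = 5/4·(20,15) = (25.0000,18.7500)
o1: d²=265 > ρ²=50 → inactive
o2: d²=100 > ρ²=50 → inactive
o3: d²=289 > ρ²=50 → inactive
o4: d²=50 ≤ ρ²=50; F_rep = 30·(1,-7)/50² = (0.0120,-0.0840)
F = F_att + ΣF_rep = (25.0120,18.6660)
p' = p + 1/5·F = (-3.9976,-0.2668)

Fx=25.0120 Fy=18.6660 x'=-3.9976 y'=-0.2668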